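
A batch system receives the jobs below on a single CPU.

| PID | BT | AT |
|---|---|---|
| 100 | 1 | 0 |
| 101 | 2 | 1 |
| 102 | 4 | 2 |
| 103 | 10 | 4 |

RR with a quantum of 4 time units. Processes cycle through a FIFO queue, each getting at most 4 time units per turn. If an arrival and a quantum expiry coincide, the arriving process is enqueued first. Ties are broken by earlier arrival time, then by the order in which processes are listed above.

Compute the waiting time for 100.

0

Gantt: | 100 0-1 | 101 1-3 | 102 3-7 | 103 7-17 |
Completion: 100=1  101=3  102=7  103=17
Waiting(100) = turnaround − burst = 1 − 1 = 0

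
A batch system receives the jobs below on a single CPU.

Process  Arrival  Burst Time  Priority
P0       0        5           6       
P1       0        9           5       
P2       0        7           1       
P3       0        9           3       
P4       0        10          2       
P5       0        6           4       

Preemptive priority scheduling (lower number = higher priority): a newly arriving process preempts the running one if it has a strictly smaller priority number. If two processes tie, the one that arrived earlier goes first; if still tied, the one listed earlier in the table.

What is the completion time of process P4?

17

Timeline: | P2 0-7 | P4 7-17 | P3 17-26 | P5 26-32 | P1 32-41 | P0 41-46 |
Completion: P0=46  P1=41  P2=7  P3=26  P4=17  P5=32
Turnaround (C−A): P0=46  P1=41  P2=7  P3=26  P4=17  P5=32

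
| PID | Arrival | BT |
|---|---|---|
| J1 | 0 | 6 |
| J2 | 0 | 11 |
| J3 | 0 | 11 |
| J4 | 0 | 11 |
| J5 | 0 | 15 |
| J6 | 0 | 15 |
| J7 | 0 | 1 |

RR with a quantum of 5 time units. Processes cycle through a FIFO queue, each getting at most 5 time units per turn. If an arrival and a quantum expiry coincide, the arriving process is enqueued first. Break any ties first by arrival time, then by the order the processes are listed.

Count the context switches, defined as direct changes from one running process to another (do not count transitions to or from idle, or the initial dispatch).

17

Schedule: | J1 0-5 | J2 5-10 | J3 10-15 | J4 15-20 | J5 20-25 | J6 25-30 | J7 30-31 | J1 31-32 | J2 32-37 | J3 37-42 | J4 42-47 | J5 47-52 | J6 52-57 | J2 57-58 | J3 58-59 | J4 59-60 | J5 60-65 | J6 65-70 |
Completion: J1=32  J2=58  J3=59  J4=60  J5=65  J6=70  J7=31
Turnaround (C−A): J1=32  J2=58  J3=59  J4=60  J5=65  J6=70  J7=31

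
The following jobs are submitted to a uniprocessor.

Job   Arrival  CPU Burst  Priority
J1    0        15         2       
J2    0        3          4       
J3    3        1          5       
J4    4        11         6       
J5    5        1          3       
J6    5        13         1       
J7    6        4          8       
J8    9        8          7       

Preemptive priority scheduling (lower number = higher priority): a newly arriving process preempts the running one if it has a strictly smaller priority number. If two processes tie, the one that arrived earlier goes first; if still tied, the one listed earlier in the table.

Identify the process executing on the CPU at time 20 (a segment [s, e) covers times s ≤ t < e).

Schedule: | J1 0-5 | J6 5-18 | J1 18-28 | J5 28-29 | J2 29-32 | J3 32-33 | J4 33-44 | J8 44-52 | J7 52-56 |
Completion: J1=28  J2=32  J3=33  J4=44  J5=29  J6=18  J7=56  J8=52
Turnaround (C−A): J1=28  J2=32  J3=30  J4=40  J5=24  J6=13  J7=50  J8=43

J1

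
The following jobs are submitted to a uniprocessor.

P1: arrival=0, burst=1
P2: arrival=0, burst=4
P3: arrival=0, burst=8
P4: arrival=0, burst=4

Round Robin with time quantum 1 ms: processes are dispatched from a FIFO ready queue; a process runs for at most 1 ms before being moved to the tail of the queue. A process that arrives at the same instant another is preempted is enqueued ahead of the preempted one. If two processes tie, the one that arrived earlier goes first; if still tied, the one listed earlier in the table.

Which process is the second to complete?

Schedule: | P1 0-1 | P2 1-2 | P3 2-3 | P4 3-4 | P2 4-5 | P3 5-6 | P4 6-7 | P2 7-8 | P3 8-9 | P4 9-10 | P2 10-11 | P3 11-12 | P4 12-13 | P3 13-17 |
Completion: P1=1  P2=11  P3=17  P4=13
Finish order: P1 → P2 → P4 → P3

P2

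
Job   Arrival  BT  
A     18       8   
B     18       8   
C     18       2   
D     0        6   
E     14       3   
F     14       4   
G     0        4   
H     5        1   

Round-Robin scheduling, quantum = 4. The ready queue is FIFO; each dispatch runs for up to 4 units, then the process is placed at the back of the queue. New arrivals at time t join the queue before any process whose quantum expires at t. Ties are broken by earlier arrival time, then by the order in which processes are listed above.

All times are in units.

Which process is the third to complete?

H

Schedule: | D 0-4 | G 4-8 | D 8-10 | H 10-11 | idle 11-14 | E 14-17 | F 17-21 | A 21-25 | B 25-29 | C 29-31 | A 31-35 | B 35-39 |
Completion: A=35  B=39  C=31  D=10  E=17  F=21  G=8  H=11
Turnaround (C−A): A=17  B=21  C=13  D=10  E=3  F=7  G=8  H=6
Finish order: G → D → H → E → F → C → A → B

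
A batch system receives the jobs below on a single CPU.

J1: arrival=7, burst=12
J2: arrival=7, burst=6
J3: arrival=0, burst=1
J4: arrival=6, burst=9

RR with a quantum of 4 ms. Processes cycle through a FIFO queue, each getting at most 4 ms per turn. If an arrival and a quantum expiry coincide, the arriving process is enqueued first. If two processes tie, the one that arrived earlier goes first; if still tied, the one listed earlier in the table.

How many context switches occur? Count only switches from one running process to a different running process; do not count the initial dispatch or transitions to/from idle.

Timeline: | J3 0-1 | idle 1-6 | J4 6-10 | J1 10-14 | J2 14-18 | J4 18-22 | J1 22-26 | J2 26-28 | J4 28-29 | J1 29-33 |
Completion: J1=33  J2=28  J3=1  J4=29
Turnaround (C−A): J1=26  J2=21  J3=1  J4=23

7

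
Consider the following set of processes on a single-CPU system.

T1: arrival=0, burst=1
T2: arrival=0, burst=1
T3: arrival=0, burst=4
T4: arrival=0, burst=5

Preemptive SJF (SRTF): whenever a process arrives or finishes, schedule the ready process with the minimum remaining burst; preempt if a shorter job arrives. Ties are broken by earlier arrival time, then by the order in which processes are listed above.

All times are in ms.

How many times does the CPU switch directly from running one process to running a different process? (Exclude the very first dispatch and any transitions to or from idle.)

3

Gantt: | T1 0-1 | T2 1-2 | T3 2-6 | T4 6-11 |
Completion: T1=1  T2=2  T3=6  T4=11
Turnaround (C−A): T1=1  T2=2  T3=6  T4=11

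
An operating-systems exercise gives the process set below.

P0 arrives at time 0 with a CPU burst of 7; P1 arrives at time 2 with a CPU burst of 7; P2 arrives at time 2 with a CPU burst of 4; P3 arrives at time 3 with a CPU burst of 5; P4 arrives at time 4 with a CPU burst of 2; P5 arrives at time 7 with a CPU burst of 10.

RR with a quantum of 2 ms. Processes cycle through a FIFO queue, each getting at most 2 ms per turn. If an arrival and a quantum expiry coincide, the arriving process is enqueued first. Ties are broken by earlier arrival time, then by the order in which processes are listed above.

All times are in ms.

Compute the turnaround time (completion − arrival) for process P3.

Schedule: | P0 0-2 | P1 2-4 | P2 4-6 | P0 6-8 | P3 8-10 | P4 10-12 | P1 12-14 | P2 14-16 | P5 16-18 | P0 18-20 | P3 20-22 | P1 22-24 | P5 24-26 | P0 26-27 | P3 27-28 | P1 28-29 | P5 29-35 |
Completion: P0=27  P1=29  P2=16  P3=28  P4=12  P5=35
Turnaround(P3) = completion − arrival = 28 − 3 = 25

25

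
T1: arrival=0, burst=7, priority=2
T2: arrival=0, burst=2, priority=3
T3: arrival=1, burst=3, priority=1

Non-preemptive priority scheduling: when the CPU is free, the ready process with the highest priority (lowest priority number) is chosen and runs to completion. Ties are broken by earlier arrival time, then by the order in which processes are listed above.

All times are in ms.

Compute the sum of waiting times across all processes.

Gantt: | T1 0-7 | T3 7-10 | T2 10-12 |
Completion: T1=7  T2=12  T3=10
Turnaround (C−A): T1=7  T2=12  T3=9
Waiting = turnaround − burst: T1=0, T2=10, T3=6
Total waiting = 0 + 10 + 6 = 16

16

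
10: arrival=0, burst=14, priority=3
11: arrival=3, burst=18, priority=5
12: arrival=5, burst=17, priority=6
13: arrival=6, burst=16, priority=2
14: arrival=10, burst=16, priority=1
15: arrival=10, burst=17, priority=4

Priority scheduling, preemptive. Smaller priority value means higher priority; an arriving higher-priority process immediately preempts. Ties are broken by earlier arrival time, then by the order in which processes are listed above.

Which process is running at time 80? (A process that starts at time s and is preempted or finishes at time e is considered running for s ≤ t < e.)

Gantt: | 10 0-6 | 13 6-10 | 14 10-26 | 13 26-38 | 10 38-46 | 15 46-63 | 11 63-81 | 12 81-98 |
Completion: 10=46  11=81  12=98  13=38  14=26  15=63
Turnaround (C−A): 10=46  11=78  12=93  13=32  14=16  15=53

11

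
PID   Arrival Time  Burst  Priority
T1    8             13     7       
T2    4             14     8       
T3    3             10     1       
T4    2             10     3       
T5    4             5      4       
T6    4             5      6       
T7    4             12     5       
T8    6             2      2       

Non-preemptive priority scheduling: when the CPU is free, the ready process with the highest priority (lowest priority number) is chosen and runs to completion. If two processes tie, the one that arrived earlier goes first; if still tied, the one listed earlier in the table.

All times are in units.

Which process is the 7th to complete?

T1

Schedule: | idle 0-2 | T4 2-12 | T3 12-22 | T8 22-24 | T5 24-29 | T7 29-41 | T6 41-46 | T1 46-59 | T2 59-73 |
Completion: T1=59  T2=73  T3=22  T4=12  T5=29  T6=46  T7=41  T8=24
Finish order: T4 → T3 → T8 → T5 → T7 → T6 → T1 → T2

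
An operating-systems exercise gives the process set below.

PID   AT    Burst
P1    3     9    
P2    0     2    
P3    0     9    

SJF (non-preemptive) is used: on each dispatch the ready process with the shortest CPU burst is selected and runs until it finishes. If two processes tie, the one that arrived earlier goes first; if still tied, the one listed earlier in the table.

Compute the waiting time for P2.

Timeline: | P2 0-2 | P3 2-11 | P1 11-20 |
Completion: P1=20  P2=2  P3=11
Waiting(P2) = turnaround − burst = 2 − 2 = 0

0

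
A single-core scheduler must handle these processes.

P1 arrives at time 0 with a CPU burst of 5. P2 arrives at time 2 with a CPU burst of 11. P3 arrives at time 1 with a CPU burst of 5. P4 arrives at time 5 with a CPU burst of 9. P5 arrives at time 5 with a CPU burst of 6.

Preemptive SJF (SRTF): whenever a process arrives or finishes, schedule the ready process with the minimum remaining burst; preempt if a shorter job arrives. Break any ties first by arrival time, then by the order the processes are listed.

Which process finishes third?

Gantt: | P1 0-5 | P3 5-10 | P5 10-16 | P4 16-25 | P2 25-36 |
Completion: P1=5  P2=36  P3=10  P4=25  P5=16
Turnaround (C−A): P1=5  P2=34  P3=9  P4=20  P5=11
Finish order: P1 → P3 → P5 → P4 → P2

P5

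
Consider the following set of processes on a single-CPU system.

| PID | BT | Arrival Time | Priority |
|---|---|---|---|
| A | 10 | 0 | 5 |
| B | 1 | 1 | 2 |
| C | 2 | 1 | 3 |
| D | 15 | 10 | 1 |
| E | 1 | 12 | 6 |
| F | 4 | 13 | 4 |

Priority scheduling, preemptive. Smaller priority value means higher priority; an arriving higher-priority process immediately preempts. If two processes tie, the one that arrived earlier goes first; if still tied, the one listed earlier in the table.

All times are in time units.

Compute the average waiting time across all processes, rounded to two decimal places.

9.17

Gantt: | A 0-1 | B 1-2 | C 2-4 | A 4-10 | D 10-25 | F 25-29 | A 29-32 | E 32-33 |
Completion: A=32  B=2  C=4  D=25  E=33  F=29
Turnaround (C−A): A=32  B=1  C=3  D=15  E=21  F=16
Waiting times: A=22, B=0, C=1, D=0, E=20, F=12
Average waiting = (22+0+1+0+20+12) / 6 = 55/6 = 9.17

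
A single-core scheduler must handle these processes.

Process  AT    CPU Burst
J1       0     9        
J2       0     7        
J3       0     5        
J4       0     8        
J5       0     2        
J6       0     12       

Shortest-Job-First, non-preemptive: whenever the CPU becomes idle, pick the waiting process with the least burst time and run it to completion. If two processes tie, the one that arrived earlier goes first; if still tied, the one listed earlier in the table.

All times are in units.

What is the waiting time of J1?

Schedule: | J5 0-2 | J3 2-7 | J2 7-14 | J4 14-22 | J1 22-31 | J6 31-43 |
Completion: J1=31  J2=14  J3=7  J4=22  J5=2  J6=43
Turnaround (C−A): J1=31  J2=14  J3=7  J4=22  J5=2  J6=43
Waiting(J1) = turnaround − burst = 31 − 9 = 22

22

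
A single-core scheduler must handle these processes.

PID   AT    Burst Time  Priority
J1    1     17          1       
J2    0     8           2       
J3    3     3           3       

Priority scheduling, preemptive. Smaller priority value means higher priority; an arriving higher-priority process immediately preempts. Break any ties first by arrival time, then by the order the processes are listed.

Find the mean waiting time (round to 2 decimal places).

Timeline: | J2 0-1 | J1 1-18 | J2 18-25 | J3 25-28 |
Completion: J1=18  J2=25  J3=28
Waiting times: J1=0, J2=17, J3=22
Average waiting = (0+17+22) / 3 = 39/3 = 13.00

13.00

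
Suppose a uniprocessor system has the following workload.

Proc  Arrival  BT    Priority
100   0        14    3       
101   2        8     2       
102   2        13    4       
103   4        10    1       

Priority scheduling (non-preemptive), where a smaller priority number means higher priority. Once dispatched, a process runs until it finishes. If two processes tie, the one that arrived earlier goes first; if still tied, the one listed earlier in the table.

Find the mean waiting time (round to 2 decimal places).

Timeline: | 100 0-14 | 103 14-24 | 101 24-32 | 102 32-45 |
Completion: 100=14  101=32  102=45  103=24
Turnaround (C−A): 100=14  101=30  102=43  103=20
Waiting times: 100=0, 101=22, 102=30, 103=10
Average waiting = (0+22+30+10) / 4 = 62/4 = 15.50

15.50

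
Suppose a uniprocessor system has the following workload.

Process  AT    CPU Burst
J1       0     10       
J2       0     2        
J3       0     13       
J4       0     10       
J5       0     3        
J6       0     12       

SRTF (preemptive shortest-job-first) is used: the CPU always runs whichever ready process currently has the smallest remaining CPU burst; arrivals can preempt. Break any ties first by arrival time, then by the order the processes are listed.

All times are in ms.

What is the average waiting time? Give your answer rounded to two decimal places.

Schedule: | J2 0-2 | J5 2-5 | J1 5-15 | J4 15-25 | J6 25-37 | J3 37-50 |
Completion: J1=15  J2=2  J3=50  J4=25  J5=5  J6=37
Turnaround (C−A): J1=15  J2=2  J3=50  J4=25  J5=5  J6=37
Waiting times: J1=5, J2=0, J3=37, J4=15, J5=2, J6=25
Average waiting = (5+0+37+15+2+25) / 6 = 84/6 = 14.00

14.00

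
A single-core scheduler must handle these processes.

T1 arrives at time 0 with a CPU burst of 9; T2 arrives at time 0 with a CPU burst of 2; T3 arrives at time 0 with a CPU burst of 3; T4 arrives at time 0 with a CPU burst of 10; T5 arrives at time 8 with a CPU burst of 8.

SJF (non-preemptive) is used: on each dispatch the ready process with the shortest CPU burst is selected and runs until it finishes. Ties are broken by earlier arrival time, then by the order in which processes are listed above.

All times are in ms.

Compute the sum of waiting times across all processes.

35

Timeline: | T2 0-2 | T3 2-5 | T1 5-14 | T5 14-22 | T4 22-32 |
Completion: T1=14  T2=2  T3=5  T4=32  T5=22
Waiting = turnaround − burst: T1=5, T2=0, T3=2, T4=22, T5=6
Total waiting = 5 + 0 + 2 + 22 + 6 = 35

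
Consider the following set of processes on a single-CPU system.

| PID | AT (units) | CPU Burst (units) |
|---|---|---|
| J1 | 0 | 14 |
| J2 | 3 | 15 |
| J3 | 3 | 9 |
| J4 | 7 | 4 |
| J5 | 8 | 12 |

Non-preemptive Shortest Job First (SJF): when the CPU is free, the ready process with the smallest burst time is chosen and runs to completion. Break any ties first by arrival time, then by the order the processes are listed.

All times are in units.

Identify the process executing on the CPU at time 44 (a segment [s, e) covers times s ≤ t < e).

Gantt: | J1 0-14 | J4 14-18 | J3 18-27 | J5 27-39 | J2 39-54 |
Completion: J1=14  J2=54  J3=27  J4=18  J5=39
Turnaround (C−A): J1=14  J2=51  J3=24  J4=11  J5=31

J2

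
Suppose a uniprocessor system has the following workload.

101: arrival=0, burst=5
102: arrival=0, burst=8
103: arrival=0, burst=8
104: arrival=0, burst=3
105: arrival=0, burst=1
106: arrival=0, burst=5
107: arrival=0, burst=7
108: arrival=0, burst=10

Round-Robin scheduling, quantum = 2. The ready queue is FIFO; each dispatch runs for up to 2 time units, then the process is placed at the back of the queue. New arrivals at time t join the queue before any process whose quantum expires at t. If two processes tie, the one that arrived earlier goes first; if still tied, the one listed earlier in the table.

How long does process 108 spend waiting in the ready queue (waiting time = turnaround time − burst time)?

Timeline: | 101 0-2 | 102 2-4 | 103 4-6 | 104 6-8 | 105 8-9 | 106 9-11 | 107 11-13 | 108 13-15 | 101 15-17 | 102 17-19 | 103 19-21 | 104 21-22 | 106 22-24 | 107 24-26 | 108 26-28 | 101 28-29 | 102 29-31 | 103 31-33 | 106 33-34 | 107 34-36 | 108 36-38 | 102 38-40 | 103 40-42 | 107 42-43 | 108 43-47 |
Completion: 101=29  102=40  103=42  104=22  105=9  106=34  107=43  108=47
Turnaround (C−A): 101=29  102=40  103=42  104=22  105=9  106=34  107=43  108=47
Waiting(108) = turnaround − burst = 47 − 10 = 37

37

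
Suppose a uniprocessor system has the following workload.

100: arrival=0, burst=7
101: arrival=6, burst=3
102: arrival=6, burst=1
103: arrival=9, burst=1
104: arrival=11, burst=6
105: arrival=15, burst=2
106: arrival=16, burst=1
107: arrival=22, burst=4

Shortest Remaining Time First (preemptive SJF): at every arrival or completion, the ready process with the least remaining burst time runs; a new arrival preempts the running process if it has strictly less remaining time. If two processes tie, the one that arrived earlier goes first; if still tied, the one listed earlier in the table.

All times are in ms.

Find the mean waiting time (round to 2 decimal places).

Schedule: | 100 0-7 | 102 7-8 | 101 8-9 | 103 9-10 | 101 10-12 | 104 12-15 | 105 15-17 | 106 17-18 | 104 18-21 | idle 21-22 | 107 22-26 |
Completion: 100=7  101=12  102=8  103=10  104=21  105=17  106=18  107=26
Waiting times: 100=0, 101=3, 102=1, 103=0, 104=4, 105=0, 106=1, 107=0
Average waiting = (0+3+1+0+4+0+1+0) / 8 = 9/8 = 1.13

1.13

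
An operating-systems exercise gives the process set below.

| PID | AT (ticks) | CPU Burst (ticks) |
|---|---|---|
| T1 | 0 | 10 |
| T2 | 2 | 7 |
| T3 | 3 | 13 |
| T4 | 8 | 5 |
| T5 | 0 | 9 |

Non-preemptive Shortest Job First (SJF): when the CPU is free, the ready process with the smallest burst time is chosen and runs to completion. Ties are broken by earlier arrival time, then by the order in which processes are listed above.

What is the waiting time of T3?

Schedule: | T5 0-9 | T4 9-14 | T2 14-21 | T1 21-31 | T3 31-44 |
Completion: T1=31  T2=21  T3=44  T4=14  T5=9
Turnaround (C−A): T1=31  T2=19  T3=41  T4=6  T5=9
Waiting(T3) = turnaround − burst = 41 − 13 = 28

28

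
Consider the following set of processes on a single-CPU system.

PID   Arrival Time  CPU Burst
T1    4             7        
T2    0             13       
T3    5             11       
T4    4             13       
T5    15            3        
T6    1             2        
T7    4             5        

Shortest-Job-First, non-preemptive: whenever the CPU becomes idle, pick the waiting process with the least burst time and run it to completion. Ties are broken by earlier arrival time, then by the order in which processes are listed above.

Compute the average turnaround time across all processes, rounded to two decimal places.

23.00

Gantt: | T2 0-13 | T6 13-15 | T5 15-18 | T7 18-23 | T1 23-30 | T3 30-41 | T4 41-54 |
Completion: T1=30  T2=13  T3=41  T4=54  T5=18  T6=15  T7=23
Turnaround (C−A): T1=26  T2=13  T3=36  T4=50  T5=3  T6=14  T7=19
Turnaround times: T1=26, T2=13, T3=36, T4=50, T5=3, T6=14, T7=19
Average turnaround = (26+13+36+50+3+14+19) / 7 = 161/7 = 23.00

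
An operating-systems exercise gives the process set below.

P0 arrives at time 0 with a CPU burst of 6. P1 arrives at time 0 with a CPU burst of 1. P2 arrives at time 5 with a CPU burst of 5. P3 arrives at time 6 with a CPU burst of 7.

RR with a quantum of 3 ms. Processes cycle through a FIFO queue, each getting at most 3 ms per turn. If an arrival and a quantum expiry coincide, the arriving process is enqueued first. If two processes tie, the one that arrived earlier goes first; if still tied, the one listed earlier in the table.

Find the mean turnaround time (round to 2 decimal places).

8.50

Gantt: | P0 0-3 | P1 3-4 | P0 4-7 | P2 7-10 | P3 10-13 | P2 13-15 | P3 15-19 |
Completion: P0=7  P1=4  P2=15  P3=19
Turnaround (C−A): P0=7  P1=4  P2=10  P3=13
Turnaround times: P0=7, P1=4, P2=10, P3=13
Average turnaround = (7+4+10+13) / 4 = 34/4 = 8.50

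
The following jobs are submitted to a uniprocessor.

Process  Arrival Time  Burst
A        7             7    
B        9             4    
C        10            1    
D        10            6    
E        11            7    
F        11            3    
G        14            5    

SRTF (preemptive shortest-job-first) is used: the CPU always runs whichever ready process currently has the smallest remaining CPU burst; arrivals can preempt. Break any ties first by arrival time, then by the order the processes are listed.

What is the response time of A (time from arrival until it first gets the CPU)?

0

Timeline: | idle 0-7 | A 7-9 | B 9-10 | C 10-11 | B 11-14 | F 14-17 | A 17-22 | G 22-27 | D 27-33 | E 33-40 |
Completion: A=22  B=14  C=11  D=33  E=40  F=17  G=27
Response(A) = first start − arrival = 7 − 7 = 0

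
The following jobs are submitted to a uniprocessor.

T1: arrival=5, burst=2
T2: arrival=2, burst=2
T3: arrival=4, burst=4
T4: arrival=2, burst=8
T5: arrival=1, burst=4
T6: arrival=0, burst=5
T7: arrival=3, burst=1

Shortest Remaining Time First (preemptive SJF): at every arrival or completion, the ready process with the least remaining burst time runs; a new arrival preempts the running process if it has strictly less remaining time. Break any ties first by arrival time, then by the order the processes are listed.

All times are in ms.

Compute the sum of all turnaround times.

67

Schedule: | T6 0-2 | T2 2-4 | T7 4-5 | T1 5-7 | T6 7-10 | T5 10-14 | T3 14-18 | T4 18-26 |
Completion: T1=7  T2=4  T3=18  T4=26  T5=14  T6=10  T7=5
Turnaround = completion − arrival: T1=2, T2=2, T3=14, T4=24, T5=13, T6=10, T7=2
Total turnaround = 2 + 2 + 14 + 24 + 13 + 10 + 2 = 67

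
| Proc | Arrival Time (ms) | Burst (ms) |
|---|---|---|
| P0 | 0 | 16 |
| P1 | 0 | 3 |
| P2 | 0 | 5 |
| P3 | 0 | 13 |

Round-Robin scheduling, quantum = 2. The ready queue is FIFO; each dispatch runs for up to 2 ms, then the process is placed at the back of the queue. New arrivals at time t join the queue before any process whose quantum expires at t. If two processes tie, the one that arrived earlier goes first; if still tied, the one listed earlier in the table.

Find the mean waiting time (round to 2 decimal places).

16.00

Timeline: | P0 0-2 | P1 2-4 | P2 4-6 | P3 6-8 | P0 8-10 | P1 10-11 | P2 11-13 | P3 13-15 | P0 15-17 | P2 17-18 | P3 18-20 | P0 20-22 | P3 22-24 | P0 24-26 | P3 26-28 | P0 28-30 | P3 30-32 | P0 32-34 | P3 34-35 | P0 35-37 |
Completion: P0=37  P1=11  P2=18  P3=35
Turnaround (C−A): P0=37  P1=11  P2=18  P3=35
Waiting times: P0=21, P1=8, P2=13, P3=22
Average waiting = (21+8+13+22) / 4 = 64/4 = 16.00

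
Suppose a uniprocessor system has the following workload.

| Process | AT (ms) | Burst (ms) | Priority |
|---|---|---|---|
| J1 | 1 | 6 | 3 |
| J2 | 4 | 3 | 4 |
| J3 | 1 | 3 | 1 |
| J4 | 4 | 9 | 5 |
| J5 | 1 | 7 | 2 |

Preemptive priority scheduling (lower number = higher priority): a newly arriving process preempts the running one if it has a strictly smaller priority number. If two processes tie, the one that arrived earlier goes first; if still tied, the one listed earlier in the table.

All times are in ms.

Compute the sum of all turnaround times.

70

Gantt: | idle 0-1 | J3 1-4 | J5 4-11 | J1 11-17 | J2 17-20 | J4 20-29 |
Completion: J1=17  J2=20  J3=4  J4=29  J5=11
Turnaround = completion − arrival: J1=16, J2=16, J3=3, J4=25, J5=10
Total turnaround = 16 + 16 + 3 + 25 + 10 = 70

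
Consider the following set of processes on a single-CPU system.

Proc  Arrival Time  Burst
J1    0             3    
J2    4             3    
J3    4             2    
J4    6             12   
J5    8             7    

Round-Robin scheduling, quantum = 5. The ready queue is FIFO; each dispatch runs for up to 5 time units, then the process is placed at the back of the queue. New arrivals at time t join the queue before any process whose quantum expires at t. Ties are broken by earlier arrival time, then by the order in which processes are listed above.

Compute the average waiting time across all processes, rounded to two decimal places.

4.80

Timeline: | J1 0-3 | idle 3-4 | J2 4-7 | J3 7-9 | J4 9-14 | J5 14-19 | J4 19-24 | J5 24-26 | J4 26-28 |
Completion: J1=3  J2=7  J3=9  J4=28  J5=26
Turnaround (C−A): J1=3  J2=3  J3=5  J4=22  J5=18
Waiting times: J1=0, J2=0, J3=3, J4=10, J5=11
Average waiting = (0+0+3+10+11) / 5 = 24/5 = 4.80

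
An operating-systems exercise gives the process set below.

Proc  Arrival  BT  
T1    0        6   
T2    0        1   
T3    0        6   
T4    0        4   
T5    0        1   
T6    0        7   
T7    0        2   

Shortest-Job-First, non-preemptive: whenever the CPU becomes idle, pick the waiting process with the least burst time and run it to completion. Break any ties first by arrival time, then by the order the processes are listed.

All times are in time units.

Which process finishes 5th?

Gantt: | T2 0-1 | T5 1-2 | T7 2-4 | T4 4-8 | T1 8-14 | T3 14-20 | T6 20-27 |
Completion: T1=14  T2=1  T3=20  T4=8  T5=2  T6=27  T7=4
Turnaround (C−A): T1=14  T2=1  T3=20  T4=8  T5=2  T6=27  T7=4
Finish order: T2 → T5 → T7 → T4 → T1 → T3 → T6

T1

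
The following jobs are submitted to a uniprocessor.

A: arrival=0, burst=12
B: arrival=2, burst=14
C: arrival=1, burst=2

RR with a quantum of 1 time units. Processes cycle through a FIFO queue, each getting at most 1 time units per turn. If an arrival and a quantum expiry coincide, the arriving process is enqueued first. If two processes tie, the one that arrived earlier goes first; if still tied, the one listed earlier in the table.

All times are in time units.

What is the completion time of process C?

Schedule: | A 0-1 | C 1-2 | A 2-3 | B 3-4 | C 4-5 | A 5-6 | B 6-7 | A 7-8 | B 8-9 | A 9-10 | B 10-11 | A 11-12 | B 12-13 | A 13-14 | B 14-15 | A 15-16 | B 16-17 | A 17-18 | B 18-19 | A 19-20 | B 20-21 | A 21-22 | B 22-23 | A 23-24 | B 24-28 |
Completion: A=24  B=28  C=5
Turnaround (C−A): A=24  B=26  C=4

5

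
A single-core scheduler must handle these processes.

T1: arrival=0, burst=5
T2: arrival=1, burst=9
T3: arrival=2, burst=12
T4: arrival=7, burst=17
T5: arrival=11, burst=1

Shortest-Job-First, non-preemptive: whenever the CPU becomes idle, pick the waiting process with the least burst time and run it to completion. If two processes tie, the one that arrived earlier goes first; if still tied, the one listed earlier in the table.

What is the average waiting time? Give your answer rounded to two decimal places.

Timeline: | T1 0-5 | T2 5-14 | T5 14-15 | T3 15-27 | T4 27-44 |
Completion: T1=5  T2=14  T3=27  T4=44  T5=15
Waiting times: T1=0, T2=4, T3=13, T4=20, T5=3
Average waiting = (0+4+13+20+3) / 5 = 40/5 = 8.00

8.00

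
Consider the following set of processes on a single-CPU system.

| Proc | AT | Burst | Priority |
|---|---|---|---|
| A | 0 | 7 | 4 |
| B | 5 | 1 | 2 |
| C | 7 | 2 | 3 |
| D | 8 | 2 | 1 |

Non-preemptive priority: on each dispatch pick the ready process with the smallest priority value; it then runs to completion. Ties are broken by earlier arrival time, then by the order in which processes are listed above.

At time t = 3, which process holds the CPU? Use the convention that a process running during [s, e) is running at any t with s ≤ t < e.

A

Timeline: | A 0-7 | B 7-8 | D 8-10 | C 10-12 |
Completion: A=7  B=8  C=12  D=10
Turnaround (C−A): A=7  B=3  C=5  D=2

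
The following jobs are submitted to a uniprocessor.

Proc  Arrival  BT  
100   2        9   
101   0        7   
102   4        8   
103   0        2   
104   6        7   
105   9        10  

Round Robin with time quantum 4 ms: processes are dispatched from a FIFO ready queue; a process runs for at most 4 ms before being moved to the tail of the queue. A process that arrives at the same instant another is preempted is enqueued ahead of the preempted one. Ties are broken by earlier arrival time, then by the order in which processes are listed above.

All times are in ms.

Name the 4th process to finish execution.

104

Schedule: | 101 0-4 | 103 4-6 | 100 6-10 | 102 10-14 | 101 14-17 | 104 17-21 | 105 21-25 | 100 25-29 | 102 29-33 | 104 33-36 | 105 36-40 | 100 40-41 | 105 41-43 |
Completion: 100=41  101=17  102=33  103=6  104=36  105=43
Turnaround (C−A): 100=39  101=17  102=29  103=6  104=30  105=34
Finish order: 103 → 101 → 102 → 104 → 100 → 105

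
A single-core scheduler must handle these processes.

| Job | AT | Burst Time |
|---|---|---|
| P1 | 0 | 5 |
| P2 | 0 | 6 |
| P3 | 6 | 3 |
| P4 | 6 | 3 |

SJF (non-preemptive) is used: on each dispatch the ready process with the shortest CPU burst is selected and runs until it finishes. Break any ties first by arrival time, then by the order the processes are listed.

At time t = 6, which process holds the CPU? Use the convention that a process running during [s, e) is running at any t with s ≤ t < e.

Gantt: | P1 0-5 | P2 5-11 | P3 11-14 | P4 14-17 |
Completion: P1=5  P2=11  P3=14  P4=17

P2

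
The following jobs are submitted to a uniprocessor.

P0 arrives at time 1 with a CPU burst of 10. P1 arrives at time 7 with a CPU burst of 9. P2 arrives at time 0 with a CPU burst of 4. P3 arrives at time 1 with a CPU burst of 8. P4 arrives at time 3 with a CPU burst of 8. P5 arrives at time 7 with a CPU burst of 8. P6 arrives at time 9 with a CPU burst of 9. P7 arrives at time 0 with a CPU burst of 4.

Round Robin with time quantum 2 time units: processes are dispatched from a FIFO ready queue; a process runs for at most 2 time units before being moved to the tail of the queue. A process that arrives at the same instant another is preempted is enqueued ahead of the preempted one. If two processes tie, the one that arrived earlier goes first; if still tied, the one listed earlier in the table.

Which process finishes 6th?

P5

Schedule: | P2 0-2 | P7 2-4 | P0 4-6 | P3 6-8 | P2 8-10 | P4 10-12 | P7 12-14 | P0 14-16 | P1 16-18 | P5 18-20 | P3 20-22 | P6 22-24 | P4 24-26 | P0 26-28 | P1 28-30 | P5 30-32 | P3 32-34 | P6 34-36 | P4 36-38 | P0 38-40 | P1 40-42 | P5 42-44 | P3 44-46 | P6 46-48 | P4 48-50 | P0 50-52 | P1 52-54 | P5 54-56 | P6 56-58 | P1 58-59 | P6 59-60 |
Completion: P0=52  P1=59  P2=10  P3=46  P4=50  P5=56  P6=60  P7=14
Turnaround (C−A): P0=51  P1=52  P2=10  P3=45  P4=47  P5=49  P6=51  P7=14
Finish order: P2 → P7 → P3 → P4 → P0 → P5 → P1 → P6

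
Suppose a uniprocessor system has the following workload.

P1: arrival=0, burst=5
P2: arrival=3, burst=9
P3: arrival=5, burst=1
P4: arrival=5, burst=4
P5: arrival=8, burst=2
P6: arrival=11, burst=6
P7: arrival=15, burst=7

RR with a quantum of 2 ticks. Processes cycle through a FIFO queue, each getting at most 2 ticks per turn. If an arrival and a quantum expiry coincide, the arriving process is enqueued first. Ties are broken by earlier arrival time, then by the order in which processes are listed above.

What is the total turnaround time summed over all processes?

93

Timeline: | P1 0-4 | P2 4-6 | P1 6-7 | P3 7-8 | P4 8-10 | P2 10-12 | P5 12-14 | P4 14-16 | P6 16-18 | P2 18-20 | P7 20-22 | P6 22-24 | P2 24-26 | P7 26-28 | P6 28-30 | P2 30-31 | P7 31-34 |
Completion: P1=7  P2=31  P3=8  P4=16  P5=14  P6=30  P7=34
Turnaround (C−A): P1=7  P2=28  P3=3  P4=11  P5=6  P6=19  P7=19
Turnaround = completion − arrival: P1=7, P2=28, P3=3, P4=11, P5=6, P6=19, P7=19
Total turnaround = 7 + 28 + 3 + 11 + 6 + 19 + 19 = 93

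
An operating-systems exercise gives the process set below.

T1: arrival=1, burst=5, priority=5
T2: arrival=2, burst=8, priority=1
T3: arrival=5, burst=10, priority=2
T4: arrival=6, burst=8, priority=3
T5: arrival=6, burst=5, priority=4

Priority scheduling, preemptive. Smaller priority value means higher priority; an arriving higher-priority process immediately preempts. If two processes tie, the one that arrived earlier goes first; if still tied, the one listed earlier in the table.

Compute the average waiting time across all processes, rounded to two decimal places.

14.40

Schedule: | idle 0-1 | T1 1-2 | T2 2-10 | T3 10-20 | T4 20-28 | T5 28-33 | T1 33-37 |
Completion: T1=37  T2=10  T3=20  T4=28  T5=33
Waiting times: T1=31, T2=0, T3=5, T4=14, T5=22
Average waiting = (31+0+5+14+22) / 5 = 72/5 = 14.40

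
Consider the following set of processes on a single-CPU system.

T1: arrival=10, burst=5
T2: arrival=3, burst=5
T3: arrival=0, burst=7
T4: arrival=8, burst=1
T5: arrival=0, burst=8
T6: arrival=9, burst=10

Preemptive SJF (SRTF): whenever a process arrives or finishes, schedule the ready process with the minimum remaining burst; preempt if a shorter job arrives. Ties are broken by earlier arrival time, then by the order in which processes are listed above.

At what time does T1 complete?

Timeline: | T3 0-7 | T2 7-8 | T4 8-9 | T2 9-13 | T1 13-18 | T5 18-26 | T6 26-36 |
Completion: T1=18  T2=13  T3=7  T4=9  T5=26  T6=36
Turnaround (C−A): T1=8  T2=10  T3=7  T4=1  T5=26  T6=27

18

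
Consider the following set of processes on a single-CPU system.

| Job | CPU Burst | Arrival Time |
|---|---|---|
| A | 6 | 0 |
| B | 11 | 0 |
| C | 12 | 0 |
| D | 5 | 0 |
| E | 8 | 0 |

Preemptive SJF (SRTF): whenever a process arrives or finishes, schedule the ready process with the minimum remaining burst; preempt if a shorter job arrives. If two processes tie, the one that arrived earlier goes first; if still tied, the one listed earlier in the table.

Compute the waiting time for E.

Gantt: | D 0-5 | A 5-11 | E 11-19 | B 19-30 | C 30-42 |
Completion: A=11  B=30  C=42  D=5  E=19
Turnaround (C−A): A=11  B=30  C=42  D=5  E=19
Waiting(E) = turnaround − burst = 19 − 8 = 11

11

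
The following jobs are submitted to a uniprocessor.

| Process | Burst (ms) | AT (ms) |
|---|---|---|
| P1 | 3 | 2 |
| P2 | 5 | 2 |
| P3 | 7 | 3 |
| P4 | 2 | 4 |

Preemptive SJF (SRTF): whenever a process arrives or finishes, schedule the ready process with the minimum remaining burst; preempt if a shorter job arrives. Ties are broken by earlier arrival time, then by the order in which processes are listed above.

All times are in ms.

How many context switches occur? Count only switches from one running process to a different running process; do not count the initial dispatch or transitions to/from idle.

3

Gantt: | idle 0-2 | P1 2-5 | P4 5-7 | P2 7-12 | P3 12-19 |
Completion: P1=5  P2=12  P3=19  P4=7
Turnaround (C−A): P1=3  P2=10  P3=16  P4=3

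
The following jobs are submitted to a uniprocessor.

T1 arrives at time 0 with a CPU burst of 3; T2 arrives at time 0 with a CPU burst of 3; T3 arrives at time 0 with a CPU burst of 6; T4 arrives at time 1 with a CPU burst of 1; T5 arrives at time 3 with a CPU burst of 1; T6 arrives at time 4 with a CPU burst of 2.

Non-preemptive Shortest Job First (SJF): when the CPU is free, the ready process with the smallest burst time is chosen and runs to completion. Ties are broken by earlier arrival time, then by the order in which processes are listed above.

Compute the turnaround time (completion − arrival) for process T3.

Timeline: | T1 0-3 | T4 3-4 | T5 4-5 | T6 5-7 | T2 7-10 | T3 10-16 |
Completion: T1=3  T2=10  T3=16  T4=4  T5=5  T6=7
Turnaround(T3) = completion − arrival = 16 − 0 = 16

16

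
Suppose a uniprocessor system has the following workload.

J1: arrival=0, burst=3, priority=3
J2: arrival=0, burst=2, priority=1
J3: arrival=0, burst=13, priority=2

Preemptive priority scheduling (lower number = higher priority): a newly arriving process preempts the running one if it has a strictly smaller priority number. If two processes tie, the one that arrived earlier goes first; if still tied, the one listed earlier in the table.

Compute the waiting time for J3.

Schedule: | J2 0-2 | J3 2-15 | J1 15-18 |
Completion: J1=18  J2=2  J3=15
Turnaround (C−A): J1=18  J2=2  J3=15
Waiting(J3) = turnaround − burst = 15 − 13 = 2

2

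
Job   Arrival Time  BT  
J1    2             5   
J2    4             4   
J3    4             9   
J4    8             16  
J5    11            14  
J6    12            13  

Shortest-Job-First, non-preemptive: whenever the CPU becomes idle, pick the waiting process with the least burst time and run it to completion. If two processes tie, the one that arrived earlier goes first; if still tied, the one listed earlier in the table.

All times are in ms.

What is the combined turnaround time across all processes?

140

Schedule: | idle 0-2 | J1 2-7 | J2 7-11 | J3 11-20 | J6 20-33 | J5 33-47 | J4 47-63 |
Completion: J1=7  J2=11  J3=20  J4=63  J5=47  J6=33
Turnaround = completion − arrival: J1=5, J2=7, J3=16, J4=55, J5=36, J6=21
Total turnaround = 5 + 7 + 16 + 55 + 36 + 21 = 140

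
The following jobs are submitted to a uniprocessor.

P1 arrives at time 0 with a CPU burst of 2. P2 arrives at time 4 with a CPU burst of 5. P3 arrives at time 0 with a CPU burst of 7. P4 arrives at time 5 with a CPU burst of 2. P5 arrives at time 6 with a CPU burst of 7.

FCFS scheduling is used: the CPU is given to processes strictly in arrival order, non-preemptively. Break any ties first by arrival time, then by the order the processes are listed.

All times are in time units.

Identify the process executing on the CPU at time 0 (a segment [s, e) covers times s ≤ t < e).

Schedule: | P1 0-2 | P3 2-9 | P2 9-14 | P4 14-16 | P5 16-23 |
Completion: P1=2  P2=14  P3=9  P4=16  P5=23
Turnaround (C−A): P1=2  P2=10  P3=9  P4=11  P5=17

P1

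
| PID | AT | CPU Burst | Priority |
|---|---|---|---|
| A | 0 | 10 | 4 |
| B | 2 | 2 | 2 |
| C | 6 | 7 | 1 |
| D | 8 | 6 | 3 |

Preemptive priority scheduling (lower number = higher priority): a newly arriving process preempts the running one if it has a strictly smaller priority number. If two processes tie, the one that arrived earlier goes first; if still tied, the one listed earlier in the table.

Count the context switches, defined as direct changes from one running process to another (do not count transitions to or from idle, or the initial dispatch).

5

Schedule: | A 0-2 | B 2-4 | A 4-6 | C 6-13 | D 13-19 | A 19-25 |
Completion: A=25  B=4  C=13  D=19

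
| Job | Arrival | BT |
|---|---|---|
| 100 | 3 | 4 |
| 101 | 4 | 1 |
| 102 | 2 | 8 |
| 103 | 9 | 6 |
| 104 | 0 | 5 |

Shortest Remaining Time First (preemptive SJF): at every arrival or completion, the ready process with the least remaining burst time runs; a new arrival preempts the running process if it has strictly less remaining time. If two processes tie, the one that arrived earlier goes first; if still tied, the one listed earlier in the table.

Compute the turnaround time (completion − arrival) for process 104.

5

Timeline: | 104 0-5 | 101 5-6 | 100 6-10 | 103 10-16 | 102 16-24 |
Completion: 100=10  101=6  102=24  103=16  104=5
Turnaround (C−A): 100=7  101=2  102=22  103=7  104=5
Turnaround(104) = completion − arrival = 5 − 0 = 5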